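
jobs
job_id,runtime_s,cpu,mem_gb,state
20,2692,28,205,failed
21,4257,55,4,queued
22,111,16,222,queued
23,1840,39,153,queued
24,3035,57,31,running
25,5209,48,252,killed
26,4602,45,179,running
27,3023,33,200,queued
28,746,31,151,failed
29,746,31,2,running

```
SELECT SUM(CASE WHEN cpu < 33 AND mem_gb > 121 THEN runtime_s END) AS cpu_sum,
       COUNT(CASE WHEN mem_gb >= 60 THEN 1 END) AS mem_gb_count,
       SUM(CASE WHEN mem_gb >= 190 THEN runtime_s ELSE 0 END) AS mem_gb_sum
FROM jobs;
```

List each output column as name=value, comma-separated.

[cpu_sum: cpu < 33 AND mem_gb > 121]
job_id=20: ✓ → 2692
job_id=21: ✗
job_id=22: ✓ → 111
job_id=23: ✗
job_id=24: ✗
job_id=25: ✗
job_id=26: ✗
job_id=27: ✗
job_id=28: ✓ → 746
job_id=29: ✗
cpu_sum = 2692 + 111 + 746 = 3549
—
[mem_gb_count: mem_gb >= 60]
job_id=20: ✓ → 1
job_id=21: ✗
job_id=22: ✓ → 1
job_id=23: ✓ → 1
job_id=24: ✗
job_id=25: ✓ → 1
job_id=26: ✓ → 1
job_id=27: ✓ → 1
job_id=28: ✓ → 1
job_id=29: ✗
mem_gb_count = COUNT(1, 1, 1, 1, 1, 1, 1) = 7
—
[mem_gb_sum: mem_gb >= 190]
job_id=20: ✓ → 2692
job_id=21: ✗
job_id=22: ✓ → 111
job_id=23: ✗
job_id=24: ✗
job_id=25: ✓ → 5209
job_id=26: ✗
job_id=27: ✓ → 3023
job_id=28: ✗
job_id=29: ✗
mem_gb_sum = 2692 + 111 + 5209 + 3023 = 11035

cpu_sum=3549, mem_gb_count=7, mem_gb_sum=11035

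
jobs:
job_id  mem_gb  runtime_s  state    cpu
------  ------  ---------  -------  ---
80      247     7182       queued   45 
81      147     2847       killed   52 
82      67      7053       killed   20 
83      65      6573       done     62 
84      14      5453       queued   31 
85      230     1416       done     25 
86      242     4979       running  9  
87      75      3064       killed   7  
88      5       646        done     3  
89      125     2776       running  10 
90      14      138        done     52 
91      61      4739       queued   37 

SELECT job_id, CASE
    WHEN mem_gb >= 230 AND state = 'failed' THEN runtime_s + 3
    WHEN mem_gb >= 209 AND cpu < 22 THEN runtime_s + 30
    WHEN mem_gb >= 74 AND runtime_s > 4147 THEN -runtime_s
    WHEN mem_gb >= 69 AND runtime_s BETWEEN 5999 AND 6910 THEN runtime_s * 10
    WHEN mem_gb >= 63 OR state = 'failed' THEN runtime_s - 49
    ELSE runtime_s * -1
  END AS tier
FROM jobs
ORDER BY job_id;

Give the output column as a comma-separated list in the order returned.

job_id=80: mem_gb >= 74 AND runtime_s > 4147 → -7182
job_id=81: mem_gb >= 63 OR state = 'failed' → 2798
job_id=82: mem_gb >= 63 OR state = 'failed' → 7004
job_id=83: mem_gb >= 63 OR state = 'failed' → 6524
job_id=84: ELSE → -5453
job_id=85: mem_gb >= 63 OR state = 'failed' → 1367
job_id=86: mem_gb >= 209 AND cpu < 22 → 5009
job_id=87: mem_gb >= 63 OR state = 'failed' → 3015
job_id=88: ELSE → -646
job_id=89: mem_gb >= 63 OR state = 'failed' → 2727
job_id=90: ELSE → -138
job_id=91: ELSE → -4739

-7182, 2798, 7004, 6524, -5453, 1367, 5009, 3015, -646, 2727, -138, -4739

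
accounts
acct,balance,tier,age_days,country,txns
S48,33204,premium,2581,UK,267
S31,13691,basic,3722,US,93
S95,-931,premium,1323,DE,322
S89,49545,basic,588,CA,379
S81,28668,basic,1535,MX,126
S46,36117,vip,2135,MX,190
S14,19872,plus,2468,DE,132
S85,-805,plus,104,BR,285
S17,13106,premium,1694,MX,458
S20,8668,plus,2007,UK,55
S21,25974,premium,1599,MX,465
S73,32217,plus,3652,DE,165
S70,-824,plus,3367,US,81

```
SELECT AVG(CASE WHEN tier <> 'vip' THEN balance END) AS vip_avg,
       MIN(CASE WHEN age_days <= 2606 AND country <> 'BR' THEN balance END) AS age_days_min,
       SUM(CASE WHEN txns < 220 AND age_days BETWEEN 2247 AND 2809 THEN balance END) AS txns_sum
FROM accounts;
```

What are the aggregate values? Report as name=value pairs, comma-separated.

vip_avg=18532.0833333333, age_days_min=-931, txns_sum=19872

[vip_avg: tier <> 'vip']
acct=S48: ✓ → 33204
acct=S31: ✓ → 13691
acct=S95: ✓ → -931
acct=S89: ✓ → 49545
acct=S81: ✓ → 28668
acct=S46: ✗
acct=S14: ✓ → 19872
acct=S85: ✓ → -805
acct=S17: ✓ → 13106
acct=S20: ✓ → 8668
acct=S21: ✓ → 25974
acct=S73: ✓ → 32217
acct=S70: ✓ → -824
vip_avg = (33204 + 13691 + -931 + 49545 + 28668 + 19872 + -805 + 13106 + 8668 + 25974 + 32217 + -824) / 12 = 18532.0833333333
—
[age_days_min: age_days <= 2606 AND country <> 'BR']
acct=S48: ✓ → 33204
acct=S31: ✗
acct=S95: ✓ → -931
acct=S89: ✓ → 49545
acct=S81: ✓ → 28668
acct=S46: ✓ → 36117
acct=S14: ✓ → 19872
acct=S85: ✗
acct=S17: ✓ → 13106
acct=S20: ✓ → 8668
acct=S21: ✓ → 25974
acct=S73: ✗
acct=S70: ✗
age_days_min = MIN(33204, -931, 49545, 28668, 36117, 19872, 13106, 8668, 25974) = -931
—
[txns_sum: txns < 220 AND age_days BETWEEN 2247 AND 2809]
acct=S48: ✗
acct=S31: ✗
acct=S95: ✗
acct=S89: ✗
acct=S81: ✗
acct=S46: ✗
acct=S14: ✓ → 19872
acct=S85: ✗
acct=S17: ✗
acct=S20: ✗
acct=S21: ✗
acct=S73: ✗
acct=S70: ✗
txns_sum = 19872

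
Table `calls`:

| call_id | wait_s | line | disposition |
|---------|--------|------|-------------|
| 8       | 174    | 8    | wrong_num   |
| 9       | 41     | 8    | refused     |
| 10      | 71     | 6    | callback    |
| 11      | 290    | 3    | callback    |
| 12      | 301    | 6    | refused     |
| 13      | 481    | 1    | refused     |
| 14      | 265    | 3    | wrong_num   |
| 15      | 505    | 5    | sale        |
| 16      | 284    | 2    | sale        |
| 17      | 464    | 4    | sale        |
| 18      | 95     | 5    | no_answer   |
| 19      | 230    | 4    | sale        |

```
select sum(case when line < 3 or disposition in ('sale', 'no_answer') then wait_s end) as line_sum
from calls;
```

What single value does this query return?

call_id=8: ✗
call_id=9: ✗
call_id=10: ✗
call_id=11: ✗
call_id=12: ✗
call_id=13: ✓ → 481
call_id=14: ✗
call_id=15: ✓ → 505
call_id=16: ✓ → 284
call_id=17: ✓ → 464
call_id=18: ✓ → 95
call_id=19: ✓ → 230
line_sum = 481 + 505 + 284 + 464 + 95 + 230 = 2059

2059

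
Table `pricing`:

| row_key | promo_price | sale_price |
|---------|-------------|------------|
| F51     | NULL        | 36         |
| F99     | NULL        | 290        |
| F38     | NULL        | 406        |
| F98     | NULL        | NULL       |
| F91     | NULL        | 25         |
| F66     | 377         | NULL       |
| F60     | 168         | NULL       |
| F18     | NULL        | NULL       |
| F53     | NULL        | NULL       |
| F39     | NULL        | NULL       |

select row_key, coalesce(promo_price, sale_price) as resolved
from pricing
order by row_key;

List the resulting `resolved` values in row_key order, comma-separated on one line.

NULL, 406, NULL, 36, NULL, 168, 377, 25, NULL, 290

row_key=F18: promo_price=NULL, sale_price=NULL (all NULL) → NULL
row_key=F38: promo_price=NULL, sale_price=406 → 406
row_key=F39: promo_price=NULL, sale_price=NULL (all NULL) → NULL
row_key=F51: promo_price=NULL, sale_price=36 → 36
row_key=F53: promo_price=NULL, sale_price=NULL (all NULL) → NULL
row_key=F60: promo_price=168 → 168
row_key=F66: promo_price=377 → 377
row_key=F91: promo_price=NULL, sale_price=25 → 25
row_key=F98: promo_price=NULL, sale_price=NULL (all NULL) → NULL
row_key=F99: promo_price=NULL, sale_price=290 → 290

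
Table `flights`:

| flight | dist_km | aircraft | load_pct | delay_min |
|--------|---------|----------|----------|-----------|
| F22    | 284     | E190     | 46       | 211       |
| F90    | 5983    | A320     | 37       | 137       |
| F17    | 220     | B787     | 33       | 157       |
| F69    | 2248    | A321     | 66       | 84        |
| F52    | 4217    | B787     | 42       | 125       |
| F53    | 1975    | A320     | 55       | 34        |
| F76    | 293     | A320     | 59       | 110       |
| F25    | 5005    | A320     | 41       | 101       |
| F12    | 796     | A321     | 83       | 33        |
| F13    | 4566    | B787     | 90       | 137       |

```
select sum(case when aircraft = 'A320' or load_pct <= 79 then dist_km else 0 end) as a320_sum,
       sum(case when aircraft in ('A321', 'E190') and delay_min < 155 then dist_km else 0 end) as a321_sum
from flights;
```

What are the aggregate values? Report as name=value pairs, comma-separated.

a320_sum=20225, a321_sum=3044

[a320_sum: aircraft = 'A320' or load_pct <= 79]
flight=F22: ✓ → 284
flight=F90: ✓ → 5983
flight=F17: ✓ → 220
flight=F69: ✓ → 2248
flight=F52: ✓ → 4217
flight=F53: ✓ → 1975
flight=F76: ✓ → 293
flight=F25: ✓ → 5005
flight=F12: ✗
flight=F13: ✗
a320_sum = 284 + 5983 + 220 + 2248 + 4217 + 1975 + 293 + 5005 = 20225
—
[a321_sum: aircraft in ('A321', 'E190') and delay_min < 155]
flight=F22: ✗
flight=F90: ✗
flight=F17: ✗
flight=F69: ✓ → 2248
flight=F52: ✗
flight=F53: ✗
flight=F76: ✗
flight=F25: ✗
flight=F12: ✓ → 796
flight=F13: ✗
a321_sum = 2248 + 796 = 3044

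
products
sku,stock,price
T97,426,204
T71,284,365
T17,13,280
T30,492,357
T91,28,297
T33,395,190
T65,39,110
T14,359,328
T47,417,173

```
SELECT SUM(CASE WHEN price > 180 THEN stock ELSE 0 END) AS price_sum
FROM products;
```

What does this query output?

1997

sku=T97: ✓ → 426
sku=T71: ✓ → 284
sku=T17: ✓ → 13
sku=T30: ✓ → 492
sku=T91: ✓ → 28
sku=T33: ✓ → 395
sku=T65: ✗
sku=T14: ✓ → 359
sku=T47: ✗
price_sum = 426 + 284 + 13 + 492 + 28 + 395 + 359 = 1997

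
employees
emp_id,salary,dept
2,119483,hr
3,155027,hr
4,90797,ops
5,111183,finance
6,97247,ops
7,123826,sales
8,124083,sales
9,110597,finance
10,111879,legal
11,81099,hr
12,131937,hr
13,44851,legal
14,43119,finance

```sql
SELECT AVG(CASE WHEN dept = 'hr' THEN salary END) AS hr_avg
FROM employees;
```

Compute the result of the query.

121886.5

emp_id=2: ✓ → 119483
emp_id=3: ✓ → 155027
emp_id=4: ✗
emp_id=5: ✗
emp_id=6: ✗
emp_id=7: ✗
emp_id=8: ✗
emp_id=9: ✗
emp_id=10: ✗
emp_id=11: ✓ → 81099
emp_id=12: ✓ → 131937
emp_id=13: ✗
emp_id=14: ✗
hr_avg = (119483 + 155027 + 81099 + 131937) / 4 = 121886.5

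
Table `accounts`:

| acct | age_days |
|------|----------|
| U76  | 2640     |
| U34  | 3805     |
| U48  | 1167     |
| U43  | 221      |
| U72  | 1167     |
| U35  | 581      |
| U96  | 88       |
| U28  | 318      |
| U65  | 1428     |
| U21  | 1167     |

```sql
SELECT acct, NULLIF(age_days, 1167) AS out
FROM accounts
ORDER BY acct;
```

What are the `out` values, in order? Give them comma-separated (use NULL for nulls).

acct=U21: age_days=1167 vs 1167: equal → NULL
acct=U28: age_days=318 vs 1167: differ → 318
acct=U34: age_days=3805 vs 1167: differ → 3805
acct=U35: age_days=581 vs 1167: differ → 581
acct=U43: age_days=221 vs 1167: differ → 221
acct=U48: age_days=1167 vs 1167: equal → NULL
acct=U65: age_days=1428 vs 1167: differ → 1428
acct=U72: age_days=1167 vs 1167: equal → NULL
acct=U76: age_days=2640 vs 1167: differ → 2640
acct=U96: age_days=88 vs 1167: differ → 88

NULL, 318, 3805, 581, 221, NULL, 1428, NULL, 2640, 88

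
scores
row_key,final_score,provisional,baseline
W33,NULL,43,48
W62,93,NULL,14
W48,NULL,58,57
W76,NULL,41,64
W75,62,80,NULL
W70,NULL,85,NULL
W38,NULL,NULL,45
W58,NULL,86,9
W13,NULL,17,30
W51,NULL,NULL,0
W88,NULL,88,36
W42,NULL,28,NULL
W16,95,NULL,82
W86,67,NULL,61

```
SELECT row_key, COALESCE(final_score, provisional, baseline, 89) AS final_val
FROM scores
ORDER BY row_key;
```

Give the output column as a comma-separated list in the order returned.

row_key=W13: final_score=NULL, provisional=17 → 17
row_key=W16: final_score=95 → 95
row_key=W33: final_score=NULL, provisional=43 → 43
row_key=W38: final_score=NULL, provisional=NULL, baseline=45 → 45
row_key=W42: final_score=NULL, provisional=28 → 28
row_key=W48: final_score=NULL, provisional=58 → 58
row_key=W51: final_score=NULL, provisional=NULL, baseline=0 → 0
row_key=W58: final_score=NULL, provisional=86 → 86
row_key=W62: final_score=93 → 93
row_key=W70: final_score=NULL, provisional=85 → 85
row_key=W75: final_score=62 → 62
row_key=W76: final_score=NULL, provisional=41 → 41
row_key=W86: final_score=67 → 67
row_key=W88: final_score=NULL, provisional=88 → 88

17, 95, 43, 45, 28, 58, 0, 86, 93, 85, 62, 41, 67, 88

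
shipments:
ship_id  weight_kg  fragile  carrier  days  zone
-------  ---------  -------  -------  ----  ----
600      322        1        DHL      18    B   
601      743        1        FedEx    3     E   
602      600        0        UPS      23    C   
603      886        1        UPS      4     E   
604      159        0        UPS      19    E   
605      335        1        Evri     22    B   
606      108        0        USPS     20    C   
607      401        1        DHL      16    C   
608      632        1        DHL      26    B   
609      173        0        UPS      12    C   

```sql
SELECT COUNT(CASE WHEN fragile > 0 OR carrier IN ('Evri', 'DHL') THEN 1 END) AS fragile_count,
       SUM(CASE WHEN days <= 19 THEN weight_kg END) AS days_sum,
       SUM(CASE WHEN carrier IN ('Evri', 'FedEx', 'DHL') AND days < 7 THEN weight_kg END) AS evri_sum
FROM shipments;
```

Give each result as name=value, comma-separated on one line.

[fragile_count: fragile > 0 OR carrier IN ('Evri', 'DHL')]
ship_id=600: ✓ → 1
ship_id=601: ✓ → 1
ship_id=602: ✗
ship_id=603: ✓ → 1
ship_id=604: ✗
ship_id=605: ✓ → 1
ship_id=606: ✗
ship_id=607: ✓ → 1
ship_id=608: ✓ → 1
ship_id=609: ✗
fragile_count = COUNT(1, 1, 1, 1, 1, 1) = 6
—
[days_sum: days <= 19]
ship_id=600: ✓ → 322
ship_id=601: ✓ → 743
ship_id=602: ✗
ship_id=603: ✓ → 886
ship_id=604: ✓ → 159
ship_id=605: ✗
ship_id=606: ✗
ship_id=607: ✓ → 401
ship_id=608: ✗
ship_id=609: ✓ → 173
days_sum = 322 + 743 + 886 + 159 + 401 + 173 = 2684
—
[evri_sum: carrier IN ('Evri', 'FedEx', 'DHL') AND days < 7]
ship_id=600: ✗
ship_id=601: ✓ → 743
ship_id=602: ✗
ship_id=603: ✗
ship_id=604: ✗
ship_id=605: ✗
ship_id=606: ✗
ship_id=607: ✗
ship_id=608: ✗
ship_id=609: ✗
evri_sum = 743

fragile_count=6, days_sum=2684, evri_sum=743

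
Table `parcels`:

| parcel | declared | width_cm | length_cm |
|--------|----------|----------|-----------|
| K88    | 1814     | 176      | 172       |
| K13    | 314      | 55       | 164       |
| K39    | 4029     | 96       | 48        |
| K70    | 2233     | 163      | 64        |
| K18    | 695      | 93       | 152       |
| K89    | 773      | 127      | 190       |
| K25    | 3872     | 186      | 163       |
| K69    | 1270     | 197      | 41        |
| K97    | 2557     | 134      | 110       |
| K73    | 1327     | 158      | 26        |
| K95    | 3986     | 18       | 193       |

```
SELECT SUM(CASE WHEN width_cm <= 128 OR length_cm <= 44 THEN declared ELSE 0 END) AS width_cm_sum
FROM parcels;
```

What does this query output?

12394

parcel=K88: ✗
parcel=K13: ✓ → 314
parcel=K39: ✓ → 4029
parcel=K70: ✗
parcel=K18: ✓ → 695
parcel=K89: ✓ → 773
parcel=K25: ✗
parcel=K69: ✓ → 1270
parcel=K97: ✗
parcel=K73: ✓ → 1327
parcel=K95: ✓ → 3986
width_cm_sum = 314 + 4029 + 695 + 773 + 1270 + 1327 + 3986 = 12394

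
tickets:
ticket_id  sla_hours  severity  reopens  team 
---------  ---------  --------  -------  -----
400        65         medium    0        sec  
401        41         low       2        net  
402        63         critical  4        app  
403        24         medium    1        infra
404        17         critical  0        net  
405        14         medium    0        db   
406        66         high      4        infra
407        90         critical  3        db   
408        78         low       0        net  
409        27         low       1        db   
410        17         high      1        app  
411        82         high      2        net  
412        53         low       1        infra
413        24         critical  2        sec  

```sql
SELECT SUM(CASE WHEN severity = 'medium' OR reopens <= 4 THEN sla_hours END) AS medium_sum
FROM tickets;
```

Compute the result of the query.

661

ticket_id=400: ✓ → 65
ticket_id=401: ✓ → 41
ticket_id=402: ✓ → 63
ticket_id=403: ✓ → 24
ticket_id=404: ✓ → 17
ticket_id=405: ✓ → 14
ticket_id=406: ✓ → 66
ticket_id=407: ✓ → 90
ticket_id=408: ✓ → 78
ticket_id=409: ✓ → 27
ticket_id=410: ✓ → 17
ticket_id=411: ✓ → 82
ticket_id=412: ✓ → 53
ticket_id=413: ✓ → 24
medium_sum = 65 + 41 + 63 + 24 + 17 + 14 + 66 + 90 + 78 + 27 + 17 + 82 + 53 + 24 = 661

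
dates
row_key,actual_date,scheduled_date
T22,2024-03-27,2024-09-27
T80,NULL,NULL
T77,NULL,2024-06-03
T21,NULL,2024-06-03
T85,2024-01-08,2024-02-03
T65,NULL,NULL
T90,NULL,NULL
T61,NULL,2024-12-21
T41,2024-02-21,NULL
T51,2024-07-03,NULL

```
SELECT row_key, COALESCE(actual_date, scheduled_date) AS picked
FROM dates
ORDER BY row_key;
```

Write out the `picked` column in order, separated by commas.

2024-06-03, 2024-03-27, 2024-02-21, 2024-07-03, 2024-12-21, NULL, 2024-06-03, NULL, 2024-01-08, NULL

row_key=T21: actual_date=NULL, scheduled_date=2024-06-03 → 2024-06-03
row_key=T22: actual_date=2024-03-27 → 2024-03-27
row_key=T41: actual_date=2024-02-21 → 2024-02-21
row_key=T51: actual_date=2024-07-03 → 2024-07-03
row_key=T61: actual_date=NULL, scheduled_date=2024-12-21 → 2024-12-21
row_key=T65: actual_date=NULL, scheduled_date=NULL (all NULL) → NULL
row_key=T77: actual_date=NULL, scheduled_date=2024-06-03 → 2024-06-03
row_key=T80: actual_date=NULL, scheduled_date=NULL (all NULL) → NULL
row_key=T85: actual_date=2024-01-08 → 2024-01-08
row_key=T90: actual_date=NULL, scheduled_date=NULL (all NULL) → NULL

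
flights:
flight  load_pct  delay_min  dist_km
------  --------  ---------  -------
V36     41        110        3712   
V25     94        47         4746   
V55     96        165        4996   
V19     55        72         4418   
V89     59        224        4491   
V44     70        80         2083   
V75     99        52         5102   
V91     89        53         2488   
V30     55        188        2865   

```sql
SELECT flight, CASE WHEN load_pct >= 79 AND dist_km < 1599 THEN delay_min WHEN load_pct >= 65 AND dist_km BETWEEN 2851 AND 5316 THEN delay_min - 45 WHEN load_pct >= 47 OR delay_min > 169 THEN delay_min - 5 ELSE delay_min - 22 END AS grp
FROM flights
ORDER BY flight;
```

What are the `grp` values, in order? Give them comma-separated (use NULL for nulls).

67, 2, 183, 88, 75, 120, 7, 219, 48

flight=V19: load_pct >= 47 OR delay_min > 169 → 67
flight=V25: load_pct >= 65 AND dist_km BETWEEN 2851 AND 5316 → 2
flight=V30: load_pct >= 47 OR delay_min > 169 → 183
flight=V36: ELSE → 88
flight=V44: load_pct >= 47 OR delay_min > 169 → 75
flight=V55: load_pct >= 65 AND dist_km BETWEEN 2851 AND 5316 → 120
flight=V75: load_pct >= 65 AND dist_km BETWEEN 2851 AND 5316 → 7
flight=V89: load_pct >= 47 OR delay_min > 169 → 219
flight=V91: load_pct >= 47 OR delay_min > 169 → 48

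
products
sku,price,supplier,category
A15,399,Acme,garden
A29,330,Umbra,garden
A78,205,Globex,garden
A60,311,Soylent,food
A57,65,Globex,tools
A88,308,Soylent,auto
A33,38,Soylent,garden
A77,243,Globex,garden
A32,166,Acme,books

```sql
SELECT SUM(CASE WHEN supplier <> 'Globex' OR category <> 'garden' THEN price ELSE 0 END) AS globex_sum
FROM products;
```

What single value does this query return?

sku=A15: ✓ → 399
sku=A29: ✓ → 330
sku=A78: ✗
sku=A60: ✓ → 311
sku=A57: ✓ → 65
sku=A88: ✓ → 308
sku=A33: ✓ → 38
sku=A77: ✗
sku=A32: ✓ → 166
globex_sum = 399 + 330 + 311 + 65 + 308 + 38 + 166 = 1617

1617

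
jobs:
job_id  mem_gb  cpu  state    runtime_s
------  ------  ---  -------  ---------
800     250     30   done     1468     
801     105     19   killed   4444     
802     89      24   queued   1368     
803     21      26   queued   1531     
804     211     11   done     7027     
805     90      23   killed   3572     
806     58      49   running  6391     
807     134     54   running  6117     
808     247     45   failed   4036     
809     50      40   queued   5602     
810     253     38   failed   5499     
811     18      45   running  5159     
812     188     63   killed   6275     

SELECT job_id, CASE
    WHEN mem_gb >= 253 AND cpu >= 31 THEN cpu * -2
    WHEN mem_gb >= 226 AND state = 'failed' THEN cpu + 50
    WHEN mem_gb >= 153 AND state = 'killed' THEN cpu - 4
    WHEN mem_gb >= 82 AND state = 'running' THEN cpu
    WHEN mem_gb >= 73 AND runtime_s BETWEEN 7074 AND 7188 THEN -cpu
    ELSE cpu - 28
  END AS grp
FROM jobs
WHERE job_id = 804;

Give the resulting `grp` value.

job_id = 804: mem_gb=211, cpu=11, state=done, runtime_s=7027.
mem_gb >= 253 AND cpu >= 31 → false
mem_gb >= 226 AND state = 'failed' → false
mem_gb >= 153 AND state = 'killed' → false
mem_gb >= 82 AND state = 'running' → false
mem_gb >= 73 AND runtime_s BETWEEN 7074 AND 7188 → false
No prior WHEN matched → ELSE → -17

-17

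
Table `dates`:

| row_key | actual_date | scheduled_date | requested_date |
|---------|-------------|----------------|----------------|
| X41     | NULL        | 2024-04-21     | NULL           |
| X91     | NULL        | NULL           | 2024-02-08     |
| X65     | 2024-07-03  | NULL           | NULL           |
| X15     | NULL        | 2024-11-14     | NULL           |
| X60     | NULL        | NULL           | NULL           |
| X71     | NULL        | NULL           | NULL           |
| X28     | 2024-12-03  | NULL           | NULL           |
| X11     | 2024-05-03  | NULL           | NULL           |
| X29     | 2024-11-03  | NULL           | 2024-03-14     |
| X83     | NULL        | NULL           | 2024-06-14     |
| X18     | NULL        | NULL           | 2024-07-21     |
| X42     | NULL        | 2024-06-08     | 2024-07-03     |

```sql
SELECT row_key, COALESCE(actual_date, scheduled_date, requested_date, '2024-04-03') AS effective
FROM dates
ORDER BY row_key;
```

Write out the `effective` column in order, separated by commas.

2024-05-03, 2024-11-14, 2024-07-21, 2024-12-03, 2024-11-03, 2024-04-21, 2024-06-08, 2024-04-03, 2024-07-03, 2024-04-03, 2024-06-14, 2024-02-08

row_key=X11: actual_date=2024-05-03 → 2024-05-03
row_key=X15: actual_date=NULL, scheduled_date=2024-11-14 → 2024-11-14
row_key=X18: actual_date=NULL, scheduled_date=NULL, requested_date=2024-07-21 → 2024-07-21
row_key=X28: actual_date=2024-12-03 → 2024-12-03
row_key=X29: actual_date=2024-11-03 → 2024-11-03
row_key=X41: actual_date=NULL, scheduled_date=2024-04-21 → 2024-04-21
row_key=X42: actual_date=NULL, scheduled_date=2024-06-08 → 2024-06-08
row_key=X60: actual_date=NULL, scheduled_date=NULL, requested_date=NULL, → literal 2024-04-03 → 2024-04-03
row_key=X65: actual_date=2024-07-03 → 2024-07-03
row_key=X71: actual_date=NULL, scheduled_date=NULL, requested_date=NULL, → literal 2024-04-03 → 2024-04-03
row_key=X83: actual_date=NULL, scheduled_date=NULL, requested_date=2024-06-14 → 2024-06-14
row_key=X91: actual_date=NULL, scheduled_date=NULL, requested_date=2024-02-08 → 2024-02-08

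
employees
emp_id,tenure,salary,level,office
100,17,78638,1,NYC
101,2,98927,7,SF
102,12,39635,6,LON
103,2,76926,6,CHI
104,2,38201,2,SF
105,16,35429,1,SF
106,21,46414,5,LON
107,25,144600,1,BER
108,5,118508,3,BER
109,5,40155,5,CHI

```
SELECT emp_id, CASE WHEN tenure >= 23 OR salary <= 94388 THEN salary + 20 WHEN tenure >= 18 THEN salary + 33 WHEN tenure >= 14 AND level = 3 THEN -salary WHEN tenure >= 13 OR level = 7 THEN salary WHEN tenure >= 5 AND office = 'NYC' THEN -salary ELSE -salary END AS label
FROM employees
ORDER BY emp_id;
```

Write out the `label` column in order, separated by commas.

emp_id=100: tenure >= 23 OR salary <= 94388 → 78658
emp_id=101: tenure >= 13 OR level = 7 → 98927
emp_id=102: tenure >= 23 OR salary <= 94388 → 39655
emp_id=103: tenure >= 23 OR salary <= 94388 → 76946
emp_id=104: tenure >= 23 OR salary <= 94388 → 38221
emp_id=105: tenure >= 23 OR salary <= 94388 → 35449
emp_id=106: tenure >= 23 OR salary <= 94388 → 46434
emp_id=107: tenure >= 23 OR salary <= 94388 → 144620
emp_id=108: ELSE → -118508
emp_id=109: tenure >= 23 OR salary <= 94388 → 40175

78658, 98927, 39655, 76946, 38221, 35449, 46434, 144620, -118508, 40175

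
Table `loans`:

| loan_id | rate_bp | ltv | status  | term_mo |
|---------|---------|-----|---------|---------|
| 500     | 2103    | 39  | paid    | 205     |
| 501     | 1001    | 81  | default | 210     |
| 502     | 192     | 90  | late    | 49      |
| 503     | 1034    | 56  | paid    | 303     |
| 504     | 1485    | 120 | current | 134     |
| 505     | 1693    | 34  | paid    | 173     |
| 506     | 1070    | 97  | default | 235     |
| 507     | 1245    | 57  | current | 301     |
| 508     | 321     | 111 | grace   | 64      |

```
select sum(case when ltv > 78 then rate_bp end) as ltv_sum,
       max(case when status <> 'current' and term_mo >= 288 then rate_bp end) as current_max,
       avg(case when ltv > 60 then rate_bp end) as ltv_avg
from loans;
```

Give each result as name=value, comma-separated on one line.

ltv_sum=4069, current_max=1034, ltv_avg=813.8

[ltv_sum: ltv > 78]
loan_id=500: ✗
loan_id=501: ✓ → 1001
loan_id=502: ✓ → 192
loan_id=503: ✗
loan_id=504: ✓ → 1485
loan_id=505: ✗
loan_id=506: ✓ → 1070
loan_id=507: ✗
loan_id=508: ✓ → 321
ltv_sum = 1001 + 192 + 1485 + 1070 + 321 = 4069
—
[current_max: status <> 'current' and term_mo >= 288]
loan_id=500: ✗
loan_id=501: ✗
loan_id=502: ✗
loan_id=503: ✓ → 1034
loan_id=504: ✗
loan_id=505: ✗
loan_id=506: ✗
loan_id=507: ✗
loan_id=508: ✗
current_max = MAX(1034) = 1034
—
[ltv_avg: ltv > 60]
loan_id=500: ✗
loan_id=501: ✓ → 1001
loan_id=502: ✓ → 192
loan_id=503: ✗
loan_id=504: ✓ → 1485
loan_id=505: ✗
loan_id=506: ✓ → 1070
loan_id=507: ✗
loan_id=508: ✓ → 321
ltv_avg = (1001 + 192 + 1485 + 1070 + 321) / 5 = 813.8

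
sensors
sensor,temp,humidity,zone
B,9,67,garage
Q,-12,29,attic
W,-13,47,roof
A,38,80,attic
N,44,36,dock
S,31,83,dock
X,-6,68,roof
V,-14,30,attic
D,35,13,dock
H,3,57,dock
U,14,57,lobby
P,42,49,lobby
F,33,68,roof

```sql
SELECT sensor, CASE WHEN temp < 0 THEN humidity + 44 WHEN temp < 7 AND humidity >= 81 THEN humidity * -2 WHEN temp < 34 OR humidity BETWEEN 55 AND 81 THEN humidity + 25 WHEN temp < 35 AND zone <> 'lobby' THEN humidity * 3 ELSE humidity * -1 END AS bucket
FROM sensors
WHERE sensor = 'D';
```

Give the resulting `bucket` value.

sensor = D: temp=35, humidity=13, zone=dock.
temp < 0 → false
temp < 7 AND humidity >= 81 → false
temp < 34 OR humidity BETWEEN 55 AND 81 → false
temp < 35 AND zone <> 'lobby' → false
No prior WHEN matched → ELSE → -13

-13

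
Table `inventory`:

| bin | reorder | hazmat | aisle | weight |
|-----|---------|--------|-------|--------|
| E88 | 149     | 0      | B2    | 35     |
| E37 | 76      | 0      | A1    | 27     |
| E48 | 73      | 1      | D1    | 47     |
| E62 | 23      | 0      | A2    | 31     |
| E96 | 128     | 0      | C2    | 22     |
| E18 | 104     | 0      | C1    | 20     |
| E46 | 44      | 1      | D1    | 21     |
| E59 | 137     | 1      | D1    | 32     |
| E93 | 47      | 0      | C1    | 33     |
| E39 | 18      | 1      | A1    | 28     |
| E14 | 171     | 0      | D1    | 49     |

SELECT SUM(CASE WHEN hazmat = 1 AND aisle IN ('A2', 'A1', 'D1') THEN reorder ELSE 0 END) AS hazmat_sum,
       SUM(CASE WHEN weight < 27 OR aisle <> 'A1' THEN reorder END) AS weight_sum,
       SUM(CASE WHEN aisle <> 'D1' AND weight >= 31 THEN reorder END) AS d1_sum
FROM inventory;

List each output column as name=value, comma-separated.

[hazmat_sum: hazmat = 1 AND aisle IN ('A2', 'A1', 'D1')]
bin=E88: ✗
bin=E37: ✗
bin=E48: ✓ → 73
bin=E62: ✗
bin=E96: ✗
bin=E18: ✗
bin=E46: ✓ → 44
bin=E59: ✓ → 137
bin=E93: ✗
bin=E39: ✓ → 18
bin=E14: ✗
hazmat_sum = 73 + 44 + 137 + 18 = 272
—
[weight_sum: weight < 27 OR aisle <> 'A1']
bin=E88: ✓ → 149
bin=E37: ✗
bin=E48: ✓ → 73
bin=E62: ✓ → 23
bin=E96: ✓ → 128
bin=E18: ✓ → 104
bin=E46: ✓ → 44
bin=E59: ✓ → 137
bin=E93: ✓ → 47
bin=E39: ✗
bin=E14: ✓ → 171
weight_sum = 149 + 73 + 23 + 128 + 104 + 44 + 137 + 47 + 171 = 876
—
[d1_sum: aisle <> 'D1' AND weight >= 31]
bin=E88: ✓ → 149
bin=E37: ✗
bin=E48: ✗
bin=E62: ✓ → 23
bin=E96: ✗
bin=E18: ✗
bin=E46: ✗
bin=E59: ✗
bin=E93: ✓ → 47
bin=E39: ✗
bin=E14: ✗
d1_sum = 149 + 23 + 47 = 219

hazmat_sum=272, weight_sum=876, d1_sum=219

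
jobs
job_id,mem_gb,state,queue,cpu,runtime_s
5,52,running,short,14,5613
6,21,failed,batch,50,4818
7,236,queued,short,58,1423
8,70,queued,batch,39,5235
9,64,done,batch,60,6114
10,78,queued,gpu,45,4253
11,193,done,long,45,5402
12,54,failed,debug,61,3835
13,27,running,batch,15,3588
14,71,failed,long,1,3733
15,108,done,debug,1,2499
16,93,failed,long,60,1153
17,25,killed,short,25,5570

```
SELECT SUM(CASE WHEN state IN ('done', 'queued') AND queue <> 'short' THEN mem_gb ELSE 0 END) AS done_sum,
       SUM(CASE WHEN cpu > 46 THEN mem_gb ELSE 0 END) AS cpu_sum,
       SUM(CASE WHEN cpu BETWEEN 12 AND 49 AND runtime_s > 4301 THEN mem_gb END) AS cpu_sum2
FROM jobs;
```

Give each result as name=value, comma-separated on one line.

done_sum=513, cpu_sum=468, cpu_sum2=340

[done_sum: state IN ('done', 'queued') AND queue <> 'short']
job_id=5: ✗
job_id=6: ✗
job_id=7: ✗
job_id=8: ✓ → 70
job_id=9: ✓ → 64
job_id=10: ✓ → 78
job_id=11: ✓ → 193
job_id=12: ✗
job_id=13: ✗
job_id=14: ✗
job_id=15: ✓ → 108
job_id=16: ✗
job_id=17: ✗
done_sum = 70 + 64 + 78 + 193 + 108 = 513
—
[cpu_sum: cpu > 46]
job_id=5: ✗
job_id=6: ✓ → 21
job_id=7: ✓ → 236
job_id=8: ✗
job_id=9: ✓ → 64
job_id=10: ✗
job_id=11: ✗
job_id=12: ✓ → 54
job_id=13: ✗
job_id=14: ✗
job_id=15: ✗
job_id=16: ✓ → 93
job_id=17: ✗
cpu_sum = 21 + 236 + 64 + 54 + 93 = 468
—
[cpu_sum2: cpu BETWEEN 12 AND 49 AND runtime_s > 4301]
job_id=5: ✓ → 52
job_id=6: ✗
job_id=7: ✗
job_id=8: ✓ → 70
job_id=9: ✗
job_id=10: ✗
job_id=11: ✓ → 193
job_id=12: ✗
job_id=13: ✗
job_id=14: ✗
job_id=15: ✗
job_id=16: ✗
job_id=17: ✓ → 25
cpu_sum2 = 52 + 70 + 193 + 25 = 340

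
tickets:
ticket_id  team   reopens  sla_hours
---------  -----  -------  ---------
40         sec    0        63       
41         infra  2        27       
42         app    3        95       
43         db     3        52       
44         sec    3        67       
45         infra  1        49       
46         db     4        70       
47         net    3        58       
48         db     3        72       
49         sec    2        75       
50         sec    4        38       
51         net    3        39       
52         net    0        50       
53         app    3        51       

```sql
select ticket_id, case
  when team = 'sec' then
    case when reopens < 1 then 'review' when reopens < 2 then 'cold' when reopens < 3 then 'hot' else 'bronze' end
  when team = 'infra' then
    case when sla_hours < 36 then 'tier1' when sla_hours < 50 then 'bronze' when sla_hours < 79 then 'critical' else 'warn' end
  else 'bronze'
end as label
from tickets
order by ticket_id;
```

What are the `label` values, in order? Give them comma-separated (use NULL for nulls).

review, tier1, bronze, bronze, bronze, bronze, bronze, bronze, bronze, hot, bronze, bronze, bronze, bronze

ticket_id=40: team='sec' → inner[reopens < 1] → review
ticket_id=41: team='infra' → inner[sla_hours < 36] → tier1
ticket_id=42: team='app' → outer ELSE → bronze
ticket_id=43: team='db' → outer ELSE → bronze
ticket_id=44: team='sec' → inner[ELSE] → bronze
ticket_id=45: team='infra' → inner[sla_hours < 50] → bronze
ticket_id=46: team='db' → outer ELSE → bronze
ticket_id=47: team='net' → outer ELSE → bronze
ticket_id=48: team='db' → outer ELSE → bronze
ticket_id=49: team='sec' → inner[reopens < 3] → hot
ticket_id=50: team='sec' → inner[ELSE] → bronze
ticket_id=51: team='net' → outer ELSE → bronze
ticket_id=52: team='net' → outer ELSE → bronze
ticket_id=53: team='app' → outer ELSE → bronze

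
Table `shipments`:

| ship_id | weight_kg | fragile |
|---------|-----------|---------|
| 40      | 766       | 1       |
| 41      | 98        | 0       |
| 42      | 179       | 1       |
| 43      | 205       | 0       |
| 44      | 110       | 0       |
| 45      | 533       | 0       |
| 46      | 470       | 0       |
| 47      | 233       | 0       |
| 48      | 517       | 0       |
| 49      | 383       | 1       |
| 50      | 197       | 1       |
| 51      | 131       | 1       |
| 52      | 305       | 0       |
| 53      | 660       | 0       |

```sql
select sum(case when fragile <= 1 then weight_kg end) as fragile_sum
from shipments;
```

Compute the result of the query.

ship_id=40: ✓ → 766
ship_id=41: ✓ → 98
ship_id=42: ✓ → 179
ship_id=43: ✓ → 205
ship_id=44: ✓ → 110
ship_id=45: ✓ → 533
ship_id=46: ✓ → 470
ship_id=47: ✓ → 233
ship_id=48: ✓ → 517
ship_id=49: ✓ → 383
ship_id=50: ✓ → 197
ship_id=51: ✓ → 131
ship_id=52: ✓ → 305
ship_id=53: ✓ → 660
fragile_sum = 766 + 98 + 179 + 205 + 110 + 533 + 470 + 233 + 517 + 383 + 197 + 131 + 305 + 660 = 4787

4787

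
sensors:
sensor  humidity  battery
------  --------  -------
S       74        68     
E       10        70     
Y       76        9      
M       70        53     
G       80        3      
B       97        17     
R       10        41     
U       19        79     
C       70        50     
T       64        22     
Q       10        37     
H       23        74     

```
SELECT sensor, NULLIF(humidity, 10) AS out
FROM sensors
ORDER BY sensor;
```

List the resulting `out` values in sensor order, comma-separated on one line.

sensor=B: humidity=97 vs 10: differ → 97
sensor=C: humidity=70 vs 10: differ → 70
sensor=E: humidity=10 vs 10: equal → NULL
sensor=G: humidity=80 vs 10: differ → 80
sensor=H: humidity=23 vs 10: differ → 23
sensor=M: humidity=70 vs 10: differ → 70
sensor=Q: humidity=10 vs 10: equal → NULL
sensor=R: humidity=10 vs 10: equal → NULL
sensor=S: humidity=74 vs 10: differ → 74
sensor=T: humidity=64 vs 10: differ → 64
sensor=U: humidity=19 vs 10: differ → 19
sensor=Y: humidity=76 vs 10: differ → 76

97, 70, NULL, 80, 23, 70, NULL, NULL, 74, 64, 19, 76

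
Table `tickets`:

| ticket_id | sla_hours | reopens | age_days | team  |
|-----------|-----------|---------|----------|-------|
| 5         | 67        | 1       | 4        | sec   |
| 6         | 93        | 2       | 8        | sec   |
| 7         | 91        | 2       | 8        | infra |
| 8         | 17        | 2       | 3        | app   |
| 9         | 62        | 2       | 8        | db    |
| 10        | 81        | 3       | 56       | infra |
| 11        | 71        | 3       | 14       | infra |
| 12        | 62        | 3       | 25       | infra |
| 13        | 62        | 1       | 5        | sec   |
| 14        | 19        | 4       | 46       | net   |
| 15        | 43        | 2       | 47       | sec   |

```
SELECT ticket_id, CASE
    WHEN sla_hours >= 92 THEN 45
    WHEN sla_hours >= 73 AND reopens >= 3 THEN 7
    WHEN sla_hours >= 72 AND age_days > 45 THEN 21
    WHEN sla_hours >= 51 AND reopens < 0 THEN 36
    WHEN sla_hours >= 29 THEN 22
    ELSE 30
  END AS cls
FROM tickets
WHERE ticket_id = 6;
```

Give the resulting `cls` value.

45

ticket_id = 6: sla_hours=93, reopens=2, age_days=8, team=sec.
sla_hours >= 92 → true → 45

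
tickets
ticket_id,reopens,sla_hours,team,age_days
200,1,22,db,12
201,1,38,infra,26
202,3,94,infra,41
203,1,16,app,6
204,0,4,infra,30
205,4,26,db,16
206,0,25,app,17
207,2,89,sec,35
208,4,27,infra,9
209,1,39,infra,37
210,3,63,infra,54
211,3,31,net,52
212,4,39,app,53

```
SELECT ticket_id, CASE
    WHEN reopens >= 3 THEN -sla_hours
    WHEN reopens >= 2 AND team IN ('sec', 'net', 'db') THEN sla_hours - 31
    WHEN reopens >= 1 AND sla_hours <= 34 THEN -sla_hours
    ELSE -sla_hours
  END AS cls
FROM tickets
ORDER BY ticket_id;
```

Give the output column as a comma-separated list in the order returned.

-22, -38, -94, -16, -4, -26, -25, 58, -27, -39, -63, -31, -39

ticket_id=200: reopens >= 1 AND sla_hours <= 34 → -22
ticket_id=201: ELSE → -38
ticket_id=202: reopens >= 3 → -94
ticket_id=203: reopens >= 1 AND sla_hours <= 34 → -16
ticket_id=204: ELSE → -4
ticket_id=205: reopens >= 3 → -26
ticket_id=206: ELSE → -25
ticket_id=207: reopens >= 2 AND team IN ('sec', 'net', 'db') → 58
ticket_id=208: reopens >= 3 → -27
ticket_id=209: ELSE → -39
ticket_id=210: reopens >= 3 → -63
ticket_id=211: reopens >= 3 → -31
ticket_id=212: reopens >= 3 → -39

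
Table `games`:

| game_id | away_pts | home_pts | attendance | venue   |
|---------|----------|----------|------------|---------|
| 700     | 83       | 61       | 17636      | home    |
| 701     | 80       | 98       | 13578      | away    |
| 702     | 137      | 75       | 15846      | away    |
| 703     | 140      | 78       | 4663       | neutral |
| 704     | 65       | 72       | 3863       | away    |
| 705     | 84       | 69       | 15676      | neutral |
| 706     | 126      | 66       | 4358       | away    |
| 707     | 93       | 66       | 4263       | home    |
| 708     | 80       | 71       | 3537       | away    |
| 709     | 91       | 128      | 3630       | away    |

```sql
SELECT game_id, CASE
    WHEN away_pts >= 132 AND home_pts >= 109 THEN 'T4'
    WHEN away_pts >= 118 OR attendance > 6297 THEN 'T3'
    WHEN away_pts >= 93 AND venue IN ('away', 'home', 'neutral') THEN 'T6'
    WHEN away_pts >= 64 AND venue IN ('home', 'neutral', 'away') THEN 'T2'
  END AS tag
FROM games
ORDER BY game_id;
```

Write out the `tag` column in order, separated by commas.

T3, T3, T3, T3, T2, T3, T3, T6, T2, T2

game_id=700: away_pts >= 118 OR attendance > 6297 → T3
game_id=701: away_pts >= 118 OR attendance > 6297 → T3
game_id=702: away_pts >= 118 OR attendance > 6297 → T3
game_id=703: away_pts >= 118 OR attendance > 6297 → T3
game_id=704: away_pts >= 64 AND venue IN ('home', 'neutral', 'away') → T2
game_id=705: away_pts >= 118 OR attendance > 6297 → T3
game_id=706: away_pts >= 118 OR attendance > 6297 → T3
game_id=707: away_pts >= 93 AND venue IN ('away', 'home', 'neutral') → T6
game_id=708: away_pts >= 64 AND venue IN ('home', 'neutral', 'away') → T2
game_id=709: away_pts >= 64 AND venue IN ('home', 'neutral', 'away') → T2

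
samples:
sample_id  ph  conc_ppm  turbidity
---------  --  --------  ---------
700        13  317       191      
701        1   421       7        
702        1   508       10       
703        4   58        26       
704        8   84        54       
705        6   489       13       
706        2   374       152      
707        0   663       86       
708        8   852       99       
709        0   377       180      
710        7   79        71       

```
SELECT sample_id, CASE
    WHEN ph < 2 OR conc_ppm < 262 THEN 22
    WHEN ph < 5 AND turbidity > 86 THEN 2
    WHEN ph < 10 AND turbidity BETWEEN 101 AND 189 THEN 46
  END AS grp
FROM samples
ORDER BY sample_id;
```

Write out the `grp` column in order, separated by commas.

NULL, 22, 22, 22, 22, NULL, 2, 22, NULL, 22, 22

sample_id=700: (no match → NULL) → NULL
sample_id=701: ph < 2 OR conc_ppm < 262 → 22
sample_id=702: ph < 2 OR conc_ppm < 262 → 22
sample_id=703: ph < 2 OR conc_ppm < 262 → 22
sample_id=704: ph < 2 OR conc_ppm < 262 → 22
sample_id=705: (no match → NULL) → NULL
sample_id=706: ph < 5 AND turbidity > 86 → 2
sample_id=707: ph < 2 OR conc_ppm < 262 → 22
sample_id=708: (no match → NULL) → NULL
sample_id=709: ph < 2 OR conc_ppm < 262 → 22
sample_id=710: ph < 2 OR conc_ppm < 262 → 22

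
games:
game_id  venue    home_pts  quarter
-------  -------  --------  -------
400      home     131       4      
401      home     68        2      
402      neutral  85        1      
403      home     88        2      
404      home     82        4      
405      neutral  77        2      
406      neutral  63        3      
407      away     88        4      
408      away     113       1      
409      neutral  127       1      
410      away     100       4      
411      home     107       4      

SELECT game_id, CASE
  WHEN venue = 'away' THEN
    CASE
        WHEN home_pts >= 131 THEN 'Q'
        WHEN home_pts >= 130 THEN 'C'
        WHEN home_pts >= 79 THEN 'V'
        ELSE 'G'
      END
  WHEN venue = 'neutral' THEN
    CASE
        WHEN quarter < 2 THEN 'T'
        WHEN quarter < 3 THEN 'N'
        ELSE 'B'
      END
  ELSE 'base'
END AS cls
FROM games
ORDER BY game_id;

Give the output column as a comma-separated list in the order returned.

game_id=400: venue='home' → outer ELSE → base
game_id=401: venue='home' → outer ELSE → base
game_id=402: venue='neutral' → inner[quarter < 2] → T
game_id=403: venue='home' → outer ELSE → base
game_id=404: venue='home' → outer ELSE → base
game_id=405: venue='neutral' → inner[quarter < 3] → N
game_id=406: venue='neutral' → inner[ELSE] → B
game_id=407: venue='away' → inner[home_pts >= 79] → V
game_id=408: venue='away' → inner[home_pts >= 79] → V
game_id=409: venue='neutral' → inner[quarter < 2] → T
game_id=410: venue='away' → inner[home_pts >= 79] → V
game_id=411: venue='home' → outer ELSE → base

base, base, T, base, base, N, B, V, V, T, V, base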